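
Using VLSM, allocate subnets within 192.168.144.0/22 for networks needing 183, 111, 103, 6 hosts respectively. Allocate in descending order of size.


183 hosts -> /24 (254 usable): 192.168.144.0/24
111 hosts -> /25 (126 usable): 192.168.145.0/25
103 hosts -> /25 (126 usable): 192.168.145.128/25
6 hosts -> /29 (6 usable): 192.168.146.0/29
Allocation: 192.168.144.0/24 (183 hosts, 254 usable); 192.168.145.0/25 (111 hosts, 126 usable); 192.168.145.128/25 (103 hosts, 126 usable); 192.168.146.0/29 (6 hosts, 6 usable)


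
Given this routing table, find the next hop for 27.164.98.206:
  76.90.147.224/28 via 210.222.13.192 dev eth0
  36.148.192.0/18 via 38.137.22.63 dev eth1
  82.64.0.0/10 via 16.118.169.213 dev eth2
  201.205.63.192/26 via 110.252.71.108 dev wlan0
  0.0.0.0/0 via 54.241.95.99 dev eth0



Longest prefix match for 27.164.98.206:
  /28 76.90.147.224: no
  /18 36.148.192.0: no
  /10 82.64.0.0: no
  /26 201.205.63.192: no
  /0 0.0.0.0: MATCH
Selected: next-hop 54.241.95.99 via eth0 (matched /0)


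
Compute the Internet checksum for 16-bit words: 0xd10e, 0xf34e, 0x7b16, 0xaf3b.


Sum all words (with carry folding):
+ 0xd10e = 0xd10e
+ 0xf34e = 0xc45d
+ 0x7b16 = 0x3f74
+ 0xaf3b = 0xeeaf
One's complement: ~0xeeaf
Checksum = 0x1150


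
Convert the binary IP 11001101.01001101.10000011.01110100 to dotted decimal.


11001101 = 205
01001101 = 77
10000011 = 131
01110100 = 116
IP: 205.77.131.116


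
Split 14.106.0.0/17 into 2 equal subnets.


New prefix = 17 + 1 = 18
Each subnet has 16384 addresses
  14.106.0.0/18
  14.106.64.0/18
Subnets: 14.106.0.0/18, 14.106.64.0/18


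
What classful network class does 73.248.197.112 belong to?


First octet: 73
Binary: 01001001
0xxxxxxx -> Class A (1-126)
Class A, default mask 255.0.0.0 (/8)


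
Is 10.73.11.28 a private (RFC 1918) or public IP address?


RFC 1918 private ranges:
  10.0.0.0/8 (10.0.0.0 - 10.255.255.255)
  172.16.0.0/12 (172.16.0.0 - 172.31.255.255)
  192.168.0.0/16 (192.168.0.0 - 192.168.255.255)
Private (in 10.0.0.0/8)


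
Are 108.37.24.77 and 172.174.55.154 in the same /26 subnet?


Mask: 255.255.255.192
108.37.24.77 AND mask = 108.37.24.64
172.174.55.154 AND mask = 172.174.55.128
No, different subnets (108.37.24.64 vs 172.174.55.128)


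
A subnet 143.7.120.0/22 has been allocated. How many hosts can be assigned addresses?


Host bits = 32 - 22 = 10
Total addresses = 2^10 = 1024
Usable = total - 2 (network and broadcast)
Usable hosts: 1022


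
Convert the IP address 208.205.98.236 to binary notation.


208 = 11010000
205 = 11001101
98 = 01100010
236 = 11101100
Binary: 11010000.11001101.01100010.11101100


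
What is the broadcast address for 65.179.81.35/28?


Network: 65.179.81.32/28
Host bits = 4
Set all host bits to 1:
Broadcast: 65.179.81.47


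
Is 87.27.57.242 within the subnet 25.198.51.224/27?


Subnet network: 25.198.51.224
Test IP AND mask: 87.27.57.224
No, 87.27.57.242 is not in 25.198.51.224/27


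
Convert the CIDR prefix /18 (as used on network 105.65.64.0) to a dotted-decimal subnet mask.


/18 means 18 network bits, 14 host bits
Binary: 11111111111111111100000000000000
Mask: 255.255.192.0


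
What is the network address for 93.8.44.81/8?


IP:   01011101.00001000.00101100.01010001
Mask: 11111111.00000000.00000000.00000000
AND operation:
Net:  01011101.00000000.00000000.00000000
Network: 93.0.0.0/8


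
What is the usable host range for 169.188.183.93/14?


Network: 169.188.0.0
Broadcast: 169.191.255.255
First usable = network + 1
Last usable = broadcast - 1
Range: 169.188.0.1 to 169.191.255.254


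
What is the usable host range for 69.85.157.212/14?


Network: 69.84.0.0
Broadcast: 69.87.255.255
First usable = network + 1
Last usable = broadcast - 1
Range: 69.84.0.1 to 69.87.255.254


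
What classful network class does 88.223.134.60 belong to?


First octet: 88
Binary: 01011000
0xxxxxxx -> Class A (1-126)
Class A, default mask 255.0.0.0 (/8)


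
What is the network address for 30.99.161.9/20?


IP:   00011110.01100011.10100001.00001001
Mask: 11111111.11111111.11110000.00000000
AND operation:
Net:  00011110.01100011.10100000.00000000
Network: 30.99.160.0/20


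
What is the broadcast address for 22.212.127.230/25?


Network: 22.212.127.128/25
Host bits = 7
Set all host bits to 1:
Broadcast: 22.212.127.255


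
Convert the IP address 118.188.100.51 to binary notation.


118 = 01110110
188 = 10111100
100 = 01100100
51 = 00110011
Binary: 01110110.10111100.01100100.00110011


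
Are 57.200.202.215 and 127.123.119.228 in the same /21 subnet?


Mask: 255.255.248.0
57.200.202.215 AND mask = 57.200.200.0
127.123.119.228 AND mask = 127.123.112.0
No, different subnets (57.200.200.0 vs 127.123.112.0)


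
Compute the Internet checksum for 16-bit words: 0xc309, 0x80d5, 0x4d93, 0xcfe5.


Sum all words (with carry folding):
+ 0xc309 = 0xc309
+ 0x80d5 = 0x43df
+ 0x4d93 = 0x9172
+ 0xcfe5 = 0x6158
One's complement: ~0x6158
Checksum = 0x9ea7


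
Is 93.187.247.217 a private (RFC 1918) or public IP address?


RFC 1918 private ranges:
  10.0.0.0/8 (10.0.0.0 - 10.255.255.255)
  172.16.0.0/12 (172.16.0.0 - 172.31.255.255)
  192.168.0.0/16 (192.168.0.0 - 192.168.255.255)
Public (not in any RFC 1918 range)


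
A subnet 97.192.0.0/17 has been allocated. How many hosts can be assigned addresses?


Host bits = 32 - 17 = 15
Total addresses = 2^15 = 32768
Usable = total - 2 (network and broadcast)
Usable hosts: 32766


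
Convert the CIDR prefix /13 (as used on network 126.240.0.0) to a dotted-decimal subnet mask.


/13 means 13 network bits, 19 host bits
Binary: 11111111111110000000000000000000
Mask: 255.248.0.0


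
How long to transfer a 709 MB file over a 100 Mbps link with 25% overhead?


Effective throughput = 100 * (1 - 25/100) = 75 Mbps
File size in Mb = 709 * 8 = 5672 Mb
Time = 5672 / 75
Time = 75.6267 seconds


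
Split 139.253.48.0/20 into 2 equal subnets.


New prefix = 20 + 1 = 21
Each subnet has 2048 addresses
  139.253.48.0/21
  139.253.56.0/21
Subnets: 139.253.48.0/21, 139.253.56.0/21


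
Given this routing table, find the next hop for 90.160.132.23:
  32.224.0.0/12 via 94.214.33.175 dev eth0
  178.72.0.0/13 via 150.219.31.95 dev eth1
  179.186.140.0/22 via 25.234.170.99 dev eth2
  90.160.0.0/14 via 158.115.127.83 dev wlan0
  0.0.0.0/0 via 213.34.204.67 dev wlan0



Longest prefix match for 90.160.132.23:
  /12 32.224.0.0: no
  /13 178.72.0.0: no
  /22 179.186.140.0: no
  /14 90.160.0.0: MATCH
  /0 0.0.0.0: MATCH
Selected: next-hop 158.115.127.83 via wlan0 (matched /14)


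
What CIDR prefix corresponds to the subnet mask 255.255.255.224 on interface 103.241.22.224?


Binary: 11111111.11111111.11111111.11100000
Count leading 1s
Prefix: /27


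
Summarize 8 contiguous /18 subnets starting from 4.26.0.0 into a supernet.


Original prefix: /18
Number of subnets: 8 = 2^3
New prefix = 18 - 3 = 15
Supernet: 4.26.0.0/15


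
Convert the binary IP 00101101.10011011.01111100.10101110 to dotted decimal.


00101101 = 45
10011011 = 155
01111100 = 124
10101110 = 174
IP: 45.155.124.174


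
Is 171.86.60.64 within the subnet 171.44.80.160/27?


Subnet network: 171.44.80.160
Test IP AND mask: 171.86.60.64
No, 171.86.60.64 is not in 171.44.80.160/27


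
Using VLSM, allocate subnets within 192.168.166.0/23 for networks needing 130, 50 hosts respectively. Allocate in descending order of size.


130 hosts -> /24 (254 usable): 192.168.166.0/24
50 hosts -> /26 (62 usable): 192.168.167.0/26
Allocation: 192.168.166.0/24 (130 hosts, 254 usable); 192.168.167.0/26 (50 hosts, 62 usable)


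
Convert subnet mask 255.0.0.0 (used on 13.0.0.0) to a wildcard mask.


Subnet mask: 255.0.0.0
Wildcard = 255.255.255.255 - subnet mask
255 - 255 = 0
255 - 0 = 255
255 - 0 = 255
255 - 0 = 255
Wildcard: 0.255.255.255


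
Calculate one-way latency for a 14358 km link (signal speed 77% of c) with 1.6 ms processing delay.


Speed = 0.77 * 3e5 km/s = 231000 km/s
Propagation delay = 14358 / 231000 = 0.0622 s = 62.1558 ms
Processing delay = 1.6 ms
Total one-way latency = 63.7558 ms


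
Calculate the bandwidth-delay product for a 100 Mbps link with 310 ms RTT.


BDP = bandwidth * RTT
= 100 Mbps * 310 ms
= 100 * 1e6 * 310 / 1000 bits
= 31000000 bits
= 3875000 bytes
= 3784.1797 KB
BDP = 31000000 bits (3875000 bytes)


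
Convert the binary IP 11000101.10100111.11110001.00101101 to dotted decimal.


11000101 = 197
10100111 = 167
11110001 = 241
00101101 = 45
IP: 197.167.241.45


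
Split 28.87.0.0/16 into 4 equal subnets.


New prefix = 16 + 2 = 18
Each subnet has 16384 addresses
  28.87.0.0/18
  28.87.64.0/18
  28.87.128.0/18
  28.87.192.0/18
Subnets: 28.87.0.0/18, 28.87.64.0/18, 28.87.128.0/18, 28.87.192.0/18


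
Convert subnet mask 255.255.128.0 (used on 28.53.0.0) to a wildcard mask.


Subnet mask: 255.255.128.0
Wildcard = 255.255.255.255 - subnet mask
255 - 255 = 0
255 - 255 = 0
255 - 128 = 127
255 - 0 = 255
Wildcard: 0.0.127.255


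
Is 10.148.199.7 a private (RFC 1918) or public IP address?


RFC 1918 private ranges:
  10.0.0.0/8 (10.0.0.0 - 10.255.255.255)
  172.16.0.0/12 (172.16.0.0 - 172.31.255.255)
  192.168.0.0/16 (192.168.0.0 - 192.168.255.255)
Private (in 10.0.0.0/8)


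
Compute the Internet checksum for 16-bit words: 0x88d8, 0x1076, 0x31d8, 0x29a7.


Sum all words (with carry folding):
+ 0x88d8 = 0x88d8
+ 0x1076 = 0x994e
+ 0x31d8 = 0xcb26
+ 0x29a7 = 0xf4cd
One's complement: ~0xf4cd
Checksum = 0x0b32


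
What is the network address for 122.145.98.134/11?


IP:   01111010.10010001.01100010.10000110
Mask: 11111111.11100000.00000000.00000000
AND operation:
Net:  01111010.10000000.00000000.00000000
Network: 122.128.0.0/11


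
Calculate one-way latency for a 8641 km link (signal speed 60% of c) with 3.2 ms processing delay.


Speed = 0.6 * 3e5 km/s = 180000 km/s
Propagation delay = 8641 / 180000 = 0.048 s = 48.0056 ms
Processing delay = 3.2 ms
Total one-way latency = 51.2056 ms


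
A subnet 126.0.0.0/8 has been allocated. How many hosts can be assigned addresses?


Host bits = 32 - 8 = 24
Total addresses = 2^24 = 16777216
Usable = total - 2 (network and broadcast)
Usable hosts: 16777214


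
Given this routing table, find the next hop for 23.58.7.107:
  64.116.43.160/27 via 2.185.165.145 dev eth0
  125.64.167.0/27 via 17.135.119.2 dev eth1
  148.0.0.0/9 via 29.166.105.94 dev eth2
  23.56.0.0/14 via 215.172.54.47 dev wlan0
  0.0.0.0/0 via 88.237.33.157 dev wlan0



Longest prefix match for 23.58.7.107:
  /27 64.116.43.160: no
  /27 125.64.167.0: no
  /9 148.0.0.0: no
  /14 23.56.0.0: MATCH
  /0 0.0.0.0: MATCH
Selected: next-hop 215.172.54.47 via wlan0 (matched /14)


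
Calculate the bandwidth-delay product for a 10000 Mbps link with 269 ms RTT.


BDP = bandwidth * RTT
= 10000 Mbps * 269 ms
= 10000 * 1e6 * 269 / 1000 bits
= 2690000000 bits
= 336250000 bytes
= 328369.1406 KB
BDP = 2690000000 bits (336250000 bytes)


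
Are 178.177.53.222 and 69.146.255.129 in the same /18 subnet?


Mask: 255.255.192.0
178.177.53.222 AND mask = 178.177.0.0
69.146.255.129 AND mask = 69.146.192.0
No, different subnets (178.177.0.0 vs 69.146.192.0)


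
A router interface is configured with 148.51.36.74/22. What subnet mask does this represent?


/22 means 22 network bits, 10 host bits
Binary: 11111111111111111111110000000000
Mask: 255.255.252.0


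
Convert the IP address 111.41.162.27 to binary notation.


111 = 01101111
41 = 00101001
162 = 10100010
27 = 00011011
Binary: 01101111.00101001.10100010.00011011


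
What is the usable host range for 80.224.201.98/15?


Network: 80.224.0.0
Broadcast: 80.225.255.255
First usable = network + 1
Last usable = broadcast - 1
Range: 80.224.0.1 to 80.225.255.254


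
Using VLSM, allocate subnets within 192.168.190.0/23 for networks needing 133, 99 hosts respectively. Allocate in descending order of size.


133 hosts -> /24 (254 usable): 192.168.190.0/24
99 hosts -> /25 (126 usable): 192.168.191.0/25
Allocation: 192.168.190.0/24 (133 hosts, 254 usable); 192.168.191.0/25 (99 hosts, 126 usable)


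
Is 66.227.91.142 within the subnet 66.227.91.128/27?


Subnet network: 66.227.91.128
Test IP AND mask: 66.227.91.128
Yes, 66.227.91.142 is in 66.227.91.128/27


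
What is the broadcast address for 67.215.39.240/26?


Network: 67.215.39.192/26
Host bits = 6
Set all host bits to 1:
Broadcast: 67.215.39.255


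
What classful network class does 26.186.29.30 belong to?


First octet: 26
Binary: 00011010
0xxxxxxx -> Class A (1-126)
Class A, default mask 255.0.0.0 (/8)


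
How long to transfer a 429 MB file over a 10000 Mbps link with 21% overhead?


Effective throughput = 10000 * (1 - 21/100) = 7900 Mbps
File size in Mb = 429 * 8 = 3432 Mb
Time = 3432 / 7900
Time = 0.4344 seconds


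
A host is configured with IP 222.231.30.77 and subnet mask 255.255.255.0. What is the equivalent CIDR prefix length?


Binary: 11111111.11111111.11111111.00000000
Count leading 1s
Prefix: /24


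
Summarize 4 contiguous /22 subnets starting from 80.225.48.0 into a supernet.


Original prefix: /22
Number of subnets: 4 = 2^2
New prefix = 22 - 2 = 20
Supernet: 80.225.48.0/20


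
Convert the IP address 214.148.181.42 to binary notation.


214 = 11010110
148 = 10010100
181 = 10110101
42 = 00101010
Binary: 11010110.10010100.10110101.00101010


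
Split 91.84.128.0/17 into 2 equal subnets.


New prefix = 17 + 1 = 18
Each subnet has 16384 addresses
  91.84.128.0/18
  91.84.192.0/18
Subnets: 91.84.128.0/18, 91.84.192.0/18


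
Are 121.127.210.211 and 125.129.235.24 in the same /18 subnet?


Mask: 255.255.192.0
121.127.210.211 AND mask = 121.127.192.0
125.129.235.24 AND mask = 125.129.192.0
No, different subnets (121.127.192.0 vs 125.129.192.0)


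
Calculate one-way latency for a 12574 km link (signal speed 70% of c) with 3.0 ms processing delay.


Speed = 0.7 * 3e5 km/s = 210000 km/s
Propagation delay = 12574 / 210000 = 0.0599 s = 59.8762 ms
Processing delay = 3.0 ms
Total one-way latency = 62.8762 ms


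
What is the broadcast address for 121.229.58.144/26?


Network: 121.229.58.128/26
Host bits = 6
Set all host bits to 1:
Broadcast: 121.229.58.191


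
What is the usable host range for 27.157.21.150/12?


Network: 27.144.0.0
Broadcast: 27.159.255.255
First usable = network + 1
Last usable = broadcast - 1
Range: 27.144.0.1 to 27.159.255.254


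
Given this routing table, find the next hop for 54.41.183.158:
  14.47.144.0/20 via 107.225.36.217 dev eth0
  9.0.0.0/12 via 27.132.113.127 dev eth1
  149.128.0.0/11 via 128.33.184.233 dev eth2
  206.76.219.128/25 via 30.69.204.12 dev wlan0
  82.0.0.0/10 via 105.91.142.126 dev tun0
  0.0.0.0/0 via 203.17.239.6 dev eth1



Longest prefix match for 54.41.183.158:
  /20 14.47.144.0: no
  /12 9.0.0.0: no
  /11 149.128.0.0: no
  /25 206.76.219.128: no
  /10 82.0.0.0: no
  /0 0.0.0.0: MATCH
Selected: next-hop 203.17.239.6 via eth1 (matched /0)


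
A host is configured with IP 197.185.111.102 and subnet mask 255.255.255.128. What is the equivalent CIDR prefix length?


Binary: 11111111.11111111.11111111.10000000
Count leading 1s
Prefix: /25


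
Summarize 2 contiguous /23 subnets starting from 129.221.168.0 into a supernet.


Original prefix: /23
Number of subnets: 2 = 2^1
New prefix = 23 - 1 = 22
Supernet: 129.221.168.0/22


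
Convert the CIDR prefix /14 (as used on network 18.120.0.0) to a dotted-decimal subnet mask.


/14 means 14 network bits, 18 host bits
Binary: 11111111111111000000000000000000
Mask: 255.252.0.0


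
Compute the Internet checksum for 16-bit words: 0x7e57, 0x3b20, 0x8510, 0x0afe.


Sum all words (with carry folding):
+ 0x7e57 = 0x7e57
+ 0x3b20 = 0xb977
+ 0x8510 = 0x3e88
+ 0x0afe = 0x4986
One's complement: ~0x4986
Checksum = 0xb679


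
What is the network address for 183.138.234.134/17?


IP:   10110111.10001010.11101010.10000110
Mask: 11111111.11111111.10000000.00000000
AND operation:
Net:  10110111.10001010.10000000.00000000
Network: 183.138.128.0/17


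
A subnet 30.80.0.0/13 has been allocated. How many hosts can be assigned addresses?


Host bits = 32 - 13 = 19
Total addresses = 2^19 = 524288
Usable = total - 2 (network and broadcast)
Usable hosts: 524286


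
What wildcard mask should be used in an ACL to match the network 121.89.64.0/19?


Subnet mask: 255.255.224.0
Wildcard = 255.255.255.255 - subnet mask
255 - 255 = 0
255 - 255 = 0
255 - 224 = 31
255 - 0 = 255
Wildcard: 0.0.31.255


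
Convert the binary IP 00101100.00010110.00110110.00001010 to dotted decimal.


00101100 = 44
00010110 = 22
00110110 = 54
00001010 = 10
IP: 44.22.54.10


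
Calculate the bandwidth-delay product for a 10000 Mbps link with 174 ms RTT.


BDP = bandwidth * RTT
= 10000 Mbps * 174 ms
= 10000 * 1e6 * 174 / 1000 bits
= 1740000000 bits
= 217500000 bytes
= 212402.3438 KB
BDP = 1740000000 bits (217500000 bytes)


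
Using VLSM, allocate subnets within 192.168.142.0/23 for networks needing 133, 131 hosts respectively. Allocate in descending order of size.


133 hosts -> /24 (254 usable): 192.168.142.0/24
131 hosts -> /24 (254 usable): 192.168.143.0/24
Allocation: 192.168.142.0/24 (133 hosts, 254 usable); 192.168.143.0/24 (131 hosts, 254 usable)


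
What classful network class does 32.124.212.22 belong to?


First octet: 32
Binary: 00100000
0xxxxxxx -> Class A (1-126)
Class A, default mask 255.0.0.0 (/8)


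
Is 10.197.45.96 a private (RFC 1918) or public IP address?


RFC 1918 private ranges:
  10.0.0.0/8 (10.0.0.0 - 10.255.255.255)
  172.16.0.0/12 (172.16.0.0 - 172.31.255.255)
  192.168.0.0/16 (192.168.0.0 - 192.168.255.255)
Private (in 10.0.0.0/8)


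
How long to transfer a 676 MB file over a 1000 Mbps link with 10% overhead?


Effective throughput = 1000 * (1 - 10/100) = 900 Mbps
File size in Mb = 676 * 8 = 5408 Mb
Time = 5408 / 900
Time = 6.0089 seconds


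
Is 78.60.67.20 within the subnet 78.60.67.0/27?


Subnet network: 78.60.67.0
Test IP AND mask: 78.60.67.0
Yes, 78.60.67.20 is in 78.60.67.0/27


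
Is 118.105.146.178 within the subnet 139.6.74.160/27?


Subnet network: 139.6.74.160
Test IP AND mask: 118.105.146.160
No, 118.105.146.178 is not in 139.6.74.160/27


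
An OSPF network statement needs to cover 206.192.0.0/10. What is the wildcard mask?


Subnet mask: 255.192.0.0
Wildcard = 255.255.255.255 - subnet mask
255 - 255 = 0
255 - 192 = 63
255 - 0 = 255
255 - 0 = 255
Wildcard: 0.63.255.255


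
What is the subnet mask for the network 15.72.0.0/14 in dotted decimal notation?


/14 means 14 network bits, 18 host bits
Binary: 11111111111111000000000000000000
Mask: 255.252.0.0


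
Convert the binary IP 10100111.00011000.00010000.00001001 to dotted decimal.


10100111 = 167
00011000 = 24
00010000 = 16
00001001 = 9
IP: 167.24.16.9


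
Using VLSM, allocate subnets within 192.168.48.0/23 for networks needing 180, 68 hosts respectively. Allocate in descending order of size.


180 hosts -> /24 (254 usable): 192.168.48.0/24
68 hosts -> /25 (126 usable): 192.168.49.0/25
Allocation: 192.168.48.0/24 (180 hosts, 254 usable); 192.168.49.0/25 (68 hosts, 126 usable)


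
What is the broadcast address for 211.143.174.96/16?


Network: 211.143.0.0/16
Host bits = 16
Set all host bits to 1:
Broadcast: 211.143.255.255


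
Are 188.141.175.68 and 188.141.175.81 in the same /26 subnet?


Mask: 255.255.255.192
188.141.175.68 AND mask = 188.141.175.64
188.141.175.81 AND mask = 188.141.175.64
Yes, same subnet (188.141.175.64)


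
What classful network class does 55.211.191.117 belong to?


First octet: 55
Binary: 00110111
0xxxxxxx -> Class A (1-126)
Class A, default mask 255.0.0.0 (/8)


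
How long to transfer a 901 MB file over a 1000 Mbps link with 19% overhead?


Effective throughput = 1000 * (1 - 19/100) = 810 Mbps
File size in Mb = 901 * 8 = 7208 Mb
Time = 7208 / 810
Time = 8.8988 seconds


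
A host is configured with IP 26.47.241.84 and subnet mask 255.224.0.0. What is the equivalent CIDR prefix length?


Binary: 11111111.11100000.00000000.00000000
Count leading 1s
Prefix: /11


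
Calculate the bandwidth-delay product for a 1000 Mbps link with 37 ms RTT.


BDP = bandwidth * RTT
= 1000 Mbps * 37 ms
= 1000 * 1e6 * 37 / 1000 bits
= 37000000 bits
= 4625000 bytes
= 4516.6016 KB
BDP = 37000000 bits (4625000 bytes)


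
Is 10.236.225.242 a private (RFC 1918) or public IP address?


RFC 1918 private ranges:
  10.0.0.0/8 (10.0.0.0 - 10.255.255.255)
  172.16.0.0/12 (172.16.0.0 - 172.31.255.255)
  192.168.0.0/16 (192.168.0.0 - 192.168.255.255)
Private (in 10.0.0.0/8)


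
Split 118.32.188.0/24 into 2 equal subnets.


New prefix = 24 + 1 = 25
Each subnet has 128 addresses
  118.32.188.0/25
  118.32.188.128/25
Subnets: 118.32.188.0/25, 118.32.188.128/25


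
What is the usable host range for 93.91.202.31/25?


Network: 93.91.202.0
Broadcast: 93.91.202.127
First usable = network + 1
Last usable = broadcast - 1
Range: 93.91.202.1 to 93.91.202.126


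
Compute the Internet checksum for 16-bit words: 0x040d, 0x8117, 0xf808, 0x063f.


Sum all words (with carry folding):
+ 0x040d = 0x040d
+ 0x8117 = 0x8524
+ 0xf808 = 0x7d2d
+ 0x063f = 0x836c
One's complement: ~0x836c
Checksum = 0x7c93


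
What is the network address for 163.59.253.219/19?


IP:   10100011.00111011.11111101.11011011
Mask: 11111111.11111111.11100000.00000000
AND operation:
Net:  10100011.00111011.11100000.00000000
Network: 163.59.224.0/19


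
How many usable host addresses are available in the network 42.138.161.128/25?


Host bits = 32 - 25 = 7
Total addresses = 2^7 = 128
Usable = total - 2 (network and broadcast)
Usable hosts: 126


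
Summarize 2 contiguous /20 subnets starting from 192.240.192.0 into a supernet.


Original prefix: /20
Number of subnets: 2 = 2^1
New prefix = 20 - 1 = 19
Supernet: 192.240.192.0/19


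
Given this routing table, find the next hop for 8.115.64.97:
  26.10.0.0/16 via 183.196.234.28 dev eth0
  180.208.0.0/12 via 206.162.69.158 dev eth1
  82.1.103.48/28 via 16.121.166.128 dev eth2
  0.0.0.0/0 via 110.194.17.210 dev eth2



Longest prefix match for 8.115.64.97:
  /16 26.10.0.0: no
  /12 180.208.0.0: no
  /28 82.1.103.48: no
  /0 0.0.0.0: MATCH
Selected: next-hop 110.194.17.210 via eth2 (matched /0)


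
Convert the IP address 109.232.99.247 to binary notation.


109 = 01101101
232 = 11101000
99 = 01100011
247 = 11110111
Binary: 01101101.11101000.01100011.11110111


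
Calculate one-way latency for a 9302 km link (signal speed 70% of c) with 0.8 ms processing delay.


Speed = 0.7 * 3e5 km/s = 210000 km/s
Propagation delay = 9302 / 210000 = 0.0443 s = 44.2952 ms
Processing delay = 0.8 ms
Total one-way latency = 45.0952 ms


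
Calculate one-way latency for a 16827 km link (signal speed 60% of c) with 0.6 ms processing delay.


Speed = 0.6 * 3e5 km/s = 180000 km/s
Propagation delay = 16827 / 180000 = 0.0935 s = 93.4833 ms
Processing delay = 0.6 ms
Total one-way latency = 94.0833 ms


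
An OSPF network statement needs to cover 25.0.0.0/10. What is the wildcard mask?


Subnet mask: 255.192.0.0
Wildcard = 255.255.255.255 - subnet mask
255 - 255 = 0
255 - 192 = 63
255 - 0 = 255
255 - 0 = 255
Wildcard: 0.63.255.255


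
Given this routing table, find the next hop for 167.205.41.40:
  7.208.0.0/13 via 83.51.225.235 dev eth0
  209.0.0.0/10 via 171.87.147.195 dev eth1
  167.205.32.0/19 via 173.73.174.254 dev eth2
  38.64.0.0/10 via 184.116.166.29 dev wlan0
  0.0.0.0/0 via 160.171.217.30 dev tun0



Longest prefix match for 167.205.41.40:
  /13 7.208.0.0: no
  /10 209.0.0.0: no
  /19 167.205.32.0: MATCH
  /10 38.64.0.0: no
  /0 0.0.0.0: MATCH
Selected: next-hop 173.73.174.254 via eth2 (matched /19)


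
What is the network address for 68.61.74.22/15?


IP:   01000100.00111101.01001010.00010110
Mask: 11111111.11111110.00000000.00000000
AND operation:
Net:  01000100.00111100.00000000.00000000
Network: 68.60.0.0/15


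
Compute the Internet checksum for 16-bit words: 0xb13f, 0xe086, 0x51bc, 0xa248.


Sum all words (with carry folding):
+ 0xb13f = 0xb13f
+ 0xe086 = 0x91c6
+ 0x51bc = 0xe382
+ 0xa248 = 0x85cb
One's complement: ~0x85cb
Checksum = 0x7a34


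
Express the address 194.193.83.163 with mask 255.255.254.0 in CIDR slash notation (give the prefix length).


Binary: 11111111.11111111.11111110.00000000
Count leading 1s
Prefix: /23


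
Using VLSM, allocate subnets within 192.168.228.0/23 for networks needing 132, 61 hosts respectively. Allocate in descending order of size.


132 hosts -> /24 (254 usable): 192.168.228.0/24
61 hosts -> /26 (62 usable): 192.168.229.0/26
Allocation: 192.168.228.0/24 (132 hosts, 254 usable); 192.168.229.0/26 (61 hosts, 62 usable)


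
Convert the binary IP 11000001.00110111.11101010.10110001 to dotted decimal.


11000001 = 193
00110111 = 55
11101010 = 234
10110001 = 177
IP: 193.55.234.177


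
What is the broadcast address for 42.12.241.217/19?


Network: 42.12.224.0/19
Host bits = 13
Set all host bits to 1:
Broadcast: 42.12.255.255


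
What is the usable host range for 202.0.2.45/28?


Network: 202.0.2.32
Broadcast: 202.0.2.47
First usable = network + 1
Last usable = broadcast - 1
Range: 202.0.2.33 to 202.0.2.46


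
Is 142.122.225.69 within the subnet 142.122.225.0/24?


Subnet network: 142.122.225.0
Test IP AND mask: 142.122.225.0
Yes, 142.122.225.69 is in 142.122.225.0/24


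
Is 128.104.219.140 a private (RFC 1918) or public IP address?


RFC 1918 private ranges:
  10.0.0.0/8 (10.0.0.0 - 10.255.255.255)
  172.16.0.0/12 (172.16.0.0 - 172.31.255.255)
  192.168.0.0/16 (192.168.0.0 - 192.168.255.255)
Public (not in any RFC 1918 range)


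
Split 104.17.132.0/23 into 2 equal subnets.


New prefix = 23 + 1 = 24
Each subnet has 256 addresses
  104.17.132.0/24
  104.17.133.0/24
Subnets: 104.17.132.0/24, 104.17.133.0/24


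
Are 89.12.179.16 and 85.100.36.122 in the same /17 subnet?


Mask: 255.255.128.0
89.12.179.16 AND mask = 89.12.128.0
85.100.36.122 AND mask = 85.100.0.0
No, different subnets (89.12.128.0 vs 85.100.0.0)


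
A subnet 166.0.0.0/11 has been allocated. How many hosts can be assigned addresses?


Host bits = 32 - 11 = 21
Total addresses = 2^21 = 2097152
Usable = total - 2 (network and broadcast)
Usable hosts: 2097150


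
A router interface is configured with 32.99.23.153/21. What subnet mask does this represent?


/21 means 21 network bits, 11 host bits
Binary: 11111111111111111111100000000000
Mask: 255.255.248.0


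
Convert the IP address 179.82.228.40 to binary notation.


179 = 10110011
82 = 01010010
228 = 11100100
40 = 00101000
Binary: 10110011.01010010.11100100.00101000


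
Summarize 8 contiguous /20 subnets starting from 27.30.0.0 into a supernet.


Original prefix: /20
Number of subnets: 8 = 2^3
New prefix = 20 - 3 = 17
Supernet: 27.30.0.0/17


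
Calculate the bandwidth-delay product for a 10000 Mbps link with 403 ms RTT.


BDP = bandwidth * RTT
= 10000 Mbps * 403 ms
= 10000 * 1e6 * 403 / 1000 bits
= 4030000000 bits
= 503750000 bytes
= 491943.3594 KB
BDP = 4030000000 bits (503750000 bytes)


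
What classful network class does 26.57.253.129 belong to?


First octet: 26
Binary: 00011010
0xxxxxxx -> Class A (1-126)
Class A, default mask 255.0.0.0 (/8)


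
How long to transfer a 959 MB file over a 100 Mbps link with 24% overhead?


Effective throughput = 100 * (1 - 24/100) = 76 Mbps
File size in Mb = 959 * 8 = 7672 Mb
Time = 7672 / 76
Time = 100.9474 seconds


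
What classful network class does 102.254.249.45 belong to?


First octet: 102
Binary: 01100110
0xxxxxxx -> Class A (1-126)
Class A, default mask 255.0.0.0 (/8)


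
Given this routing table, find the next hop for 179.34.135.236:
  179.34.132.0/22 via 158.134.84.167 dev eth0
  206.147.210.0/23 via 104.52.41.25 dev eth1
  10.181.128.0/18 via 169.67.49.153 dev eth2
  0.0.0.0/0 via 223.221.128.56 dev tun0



Longest prefix match for 179.34.135.236:
  /22 179.34.132.0: MATCH
  /23 206.147.210.0: no
  /18 10.181.128.0: no
  /0 0.0.0.0: MATCH
Selected: next-hop 158.134.84.167 via eth0 (matched /22)


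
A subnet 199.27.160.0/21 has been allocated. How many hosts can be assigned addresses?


Host bits = 32 - 21 = 11
Total addresses = 2^11 = 2048
Usable = total - 2 (network and broadcast)
Usable hosts: 2046


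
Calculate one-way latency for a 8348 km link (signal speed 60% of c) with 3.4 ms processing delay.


Speed = 0.6 * 3e5 km/s = 180000 km/s
Propagation delay = 8348 / 180000 = 0.0464 s = 46.3778 ms
Processing delay = 3.4 ms
Total one-way latency = 49.7778 ms


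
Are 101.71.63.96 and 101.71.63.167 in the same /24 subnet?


Mask: 255.255.255.0
101.71.63.96 AND mask = 101.71.63.0
101.71.63.167 AND mask = 101.71.63.0
Yes, same subnet (101.71.63.0)


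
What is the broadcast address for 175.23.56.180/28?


Network: 175.23.56.176/28
Host bits = 4
Set all host bits to 1:
Broadcast: 175.23.56.191


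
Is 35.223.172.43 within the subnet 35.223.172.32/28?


Subnet network: 35.223.172.32
Test IP AND mask: 35.223.172.32
Yes, 35.223.172.43 is in 35.223.172.32/28


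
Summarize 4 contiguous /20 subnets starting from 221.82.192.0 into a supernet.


Original prefix: /20
Number of subnets: 4 = 2^2
New prefix = 20 - 2 = 18
Supernet: 221.82.192.0/18


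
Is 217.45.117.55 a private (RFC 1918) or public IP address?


RFC 1918 private ranges:
  10.0.0.0/8 (10.0.0.0 - 10.255.255.255)
  172.16.0.0/12 (172.16.0.0 - 172.31.255.255)
  192.168.0.0/16 (192.168.0.0 - 192.168.255.255)
Public (not in any RFC 1918 range)


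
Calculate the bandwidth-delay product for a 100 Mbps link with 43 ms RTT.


BDP = bandwidth * RTT
= 100 Mbps * 43 ms
= 100 * 1e6 * 43 / 1000 bits
= 4300000 bits
= 537500 bytes
= 524.9023 KB
BDP = 4300000 bits (537500 bytes)


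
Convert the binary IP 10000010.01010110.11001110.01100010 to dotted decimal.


10000010 = 130
01010110 = 86
11001110 = 206
01100010 = 98
IP: 130.86.206.98


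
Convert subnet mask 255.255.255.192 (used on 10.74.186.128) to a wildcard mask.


Subnet mask: 255.255.255.192
Wildcard = 255.255.255.255 - subnet mask
255 - 255 = 0
255 - 255 = 0
255 - 255 = 0
255 - 192 = 63
Wildcard: 0.0.0.63


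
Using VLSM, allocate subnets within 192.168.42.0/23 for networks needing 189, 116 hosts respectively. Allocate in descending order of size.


189 hosts -> /24 (254 usable): 192.168.42.0/24
116 hosts -> /25 (126 usable): 192.168.43.0/25
Allocation: 192.168.42.0/24 (189 hosts, 254 usable); 192.168.43.0/25 (116 hosts, 126 usable)


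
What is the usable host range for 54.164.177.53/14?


Network: 54.164.0.0
Broadcast: 54.167.255.255
First usable = network + 1
Last usable = broadcast - 1
Range: 54.164.0.1 to 54.167.255.254


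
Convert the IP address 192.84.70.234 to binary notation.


192 = 11000000
84 = 01010100
70 = 01000110
234 = 11101010
Binary: 11000000.01010100.01000110.11101010


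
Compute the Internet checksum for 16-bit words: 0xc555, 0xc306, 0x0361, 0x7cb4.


Sum all words (with carry folding):
+ 0xc555 = 0xc555
+ 0xc306 = 0x885c
+ 0x0361 = 0x8bbd
+ 0x7cb4 = 0x0872
One's complement: ~0x0872
Checksum = 0xf78d


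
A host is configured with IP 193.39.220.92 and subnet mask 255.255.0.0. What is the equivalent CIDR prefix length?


Binary: 11111111.11111111.00000000.00000000
Count leading 1s
Prefix: /16


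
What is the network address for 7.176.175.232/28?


IP:   00000111.10110000.10101111.11101000
Mask: 11111111.11111111.11111111.11110000
AND operation:
Net:  00000111.10110000.10101111.11100000
Network: 7.176.175.224/28


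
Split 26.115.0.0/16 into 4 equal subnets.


New prefix = 16 + 2 = 18
Each subnet has 16384 addresses
  26.115.0.0/18
  26.115.64.0/18
  26.115.128.0/18
  26.115.192.0/18
Subnets: 26.115.0.0/18, 26.115.64.0/18, 26.115.128.0/18, 26.115.192.0/18


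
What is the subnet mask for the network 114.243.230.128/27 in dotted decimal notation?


/27 means 27 network bits, 5 host bits
Binary: 11111111111111111111111111100000
Mask: 255.255.255.224


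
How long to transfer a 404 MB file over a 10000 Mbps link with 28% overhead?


Effective throughput = 10000 * (1 - 28/100) = 7200 Mbps
File size in Mb = 404 * 8 = 3232 Mb
Time = 3232 / 7200
Time = 0.4489 seconds


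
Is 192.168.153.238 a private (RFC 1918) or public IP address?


RFC 1918 private ranges:
  10.0.0.0/8 (10.0.0.0 - 10.255.255.255)
  172.16.0.0/12 (172.16.0.0 - 172.31.255.255)
  192.168.0.0/16 (192.168.0.0 - 192.168.255.255)
Private (in 192.168.0.0/16)


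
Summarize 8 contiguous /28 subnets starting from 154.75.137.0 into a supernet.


Original prefix: /28
Number of subnets: 8 = 2^3
New prefix = 28 - 3 = 25
Supernet: 154.75.137.0/25


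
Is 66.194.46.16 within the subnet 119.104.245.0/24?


Subnet network: 119.104.245.0
Test IP AND mask: 66.194.46.0
No, 66.194.46.16 is not in 119.104.245.0/24


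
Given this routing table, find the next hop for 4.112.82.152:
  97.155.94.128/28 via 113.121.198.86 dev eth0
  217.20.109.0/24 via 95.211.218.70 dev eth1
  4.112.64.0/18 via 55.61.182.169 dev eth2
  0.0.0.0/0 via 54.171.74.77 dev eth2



Longest prefix match for 4.112.82.152:
  /28 97.155.94.128: no
  /24 217.20.109.0: no
  /18 4.112.64.0: MATCH
  /0 0.0.0.0: MATCH
Selected: next-hop 55.61.182.169 via eth2 (matched /18)


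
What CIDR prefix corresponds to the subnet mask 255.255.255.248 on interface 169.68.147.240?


Binary: 11111111.11111111.11111111.11111000
Count leading 1s
Prefix: /29


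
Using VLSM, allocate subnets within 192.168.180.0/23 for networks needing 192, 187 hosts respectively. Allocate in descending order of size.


192 hosts -> /24 (254 usable): 192.168.180.0/24
187 hosts -> /24 (254 usable): 192.168.181.0/24
Allocation: 192.168.180.0/24 (192 hosts, 254 usable); 192.168.181.0/24 (187 hosts, 254 usable)


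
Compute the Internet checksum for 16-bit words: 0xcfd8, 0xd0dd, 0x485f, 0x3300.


Sum all words (with carry folding):
+ 0xcfd8 = 0xcfd8
+ 0xd0dd = 0xa0b6
+ 0x485f = 0xe915
+ 0x3300 = 0x1c16
One's complement: ~0x1c16
Checksum = 0xe3e9


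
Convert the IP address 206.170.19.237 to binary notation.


206 = 11001110
170 = 10101010
19 = 00010011
237 = 11101101
Binary: 11001110.10101010.00010011.11101101


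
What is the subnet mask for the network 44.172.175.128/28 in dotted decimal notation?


/28 means 28 network bits, 4 host bits
Binary: 11111111111111111111111111110000
Mask: 255.255.255.240


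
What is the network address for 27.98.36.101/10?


IP:   00011011.01100010.00100100.01100101
Mask: 11111111.11000000.00000000.00000000
AND operation:
Net:  00011011.01000000.00000000.00000000
Network: 27.64.0.0/10


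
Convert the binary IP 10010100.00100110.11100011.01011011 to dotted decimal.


10010100 = 148
00100110 = 38
11100011 = 227
01011011 = 91
IP: 148.38.227.91


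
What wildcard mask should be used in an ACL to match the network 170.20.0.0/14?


Subnet mask: 255.252.0.0
Wildcard = 255.255.255.255 - subnet mask
255 - 255 = 0
255 - 252 = 3
255 - 0 = 255
255 - 0 = 255
Wildcard: 0.3.255.255


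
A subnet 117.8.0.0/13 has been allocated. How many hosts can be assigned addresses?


Host bits = 32 - 13 = 19
Total addresses = 2^19 = 524288
Usable = total - 2 (network and broadcast)
Usable hosts: 524286


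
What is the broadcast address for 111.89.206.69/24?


Network: 111.89.206.0/24
Host bits = 8
Set all host bits to 1:
Broadcast: 111.89.206.255


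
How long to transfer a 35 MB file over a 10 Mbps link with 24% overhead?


Effective throughput = 10 * (1 - 24/100) = 7.6 Mbps
File size in Mb = 35 * 8 = 280 Mb
Time = 280 / 7.6
Time = 36.8421 seconds


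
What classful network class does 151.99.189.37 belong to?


First octet: 151
Binary: 10010111
10xxxxxx -> Class B (128-191)
Class B, default mask 255.255.0.0 (/16)


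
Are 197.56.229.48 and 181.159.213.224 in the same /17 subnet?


Mask: 255.255.128.0
197.56.229.48 AND mask = 197.56.128.0
181.159.213.224 AND mask = 181.159.128.0
No, different subnets (197.56.128.0 vs 181.159.128.0)


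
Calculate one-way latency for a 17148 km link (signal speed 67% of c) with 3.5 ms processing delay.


Speed = 0.67 * 3e5 km/s = 201000 km/s
Propagation delay = 17148 / 201000 = 0.0853 s = 85.3134 ms
Processing delay = 3.5 ms
Total one-way latency = 88.8134 ms


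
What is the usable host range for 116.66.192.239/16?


Network: 116.66.0.0
Broadcast: 116.66.255.255
First usable = network + 1
Last usable = broadcast - 1
Range: 116.66.0.1 to 116.66.255.254


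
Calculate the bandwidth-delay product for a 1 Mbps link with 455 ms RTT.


BDP = bandwidth * RTT
= 1 Mbps * 455 ms
= 1 * 1e6 * 455 / 1000 bits
= 455000 bits
= 56875 bytes
= 55.542 KB
BDP = 455000 bits (56875 bytes)


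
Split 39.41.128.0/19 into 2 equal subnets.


New prefix = 19 + 1 = 20
Each subnet has 4096 addresses
  39.41.128.0/20
  39.41.144.0/20
Subnets: 39.41.128.0/20, 39.41.144.0/20


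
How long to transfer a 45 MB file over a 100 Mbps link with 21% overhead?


Effective throughput = 100 * (1 - 21/100) = 79 Mbps
File size in Mb = 45 * 8 = 360 Mb
Time = 360 / 79
Time = 4.557 seconds


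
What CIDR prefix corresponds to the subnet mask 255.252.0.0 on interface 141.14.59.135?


Binary: 11111111.11111100.00000000.00000000
Count leading 1s
Prefix: /14


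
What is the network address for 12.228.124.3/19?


IP:   00001100.11100100.01111100.00000011
Mask: 11111111.11111111.11100000.00000000
AND operation:
Net:  00001100.11100100.01100000.00000000
Network: 12.228.96.0/19


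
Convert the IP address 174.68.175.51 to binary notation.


174 = 10101110
68 = 01000100
175 = 10101111
51 = 00110011
Binary: 10101110.01000100.10101111.00110011


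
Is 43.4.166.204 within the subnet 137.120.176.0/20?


Subnet network: 137.120.176.0
Test IP AND mask: 43.4.160.0
No, 43.4.166.204 is not in 137.120.176.0/20


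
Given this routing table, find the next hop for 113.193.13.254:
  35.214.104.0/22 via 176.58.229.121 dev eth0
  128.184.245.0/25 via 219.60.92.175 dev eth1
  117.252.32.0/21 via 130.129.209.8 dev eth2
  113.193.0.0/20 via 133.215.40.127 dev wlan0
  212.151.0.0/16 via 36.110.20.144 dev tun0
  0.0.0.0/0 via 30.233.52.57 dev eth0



Longest prefix match for 113.193.13.254:
  /22 35.214.104.0: no
  /25 128.184.245.0: no
  /21 117.252.32.0: no
  /20 113.193.0.0: MATCH
  /16 212.151.0.0: no
  /0 0.0.0.0: MATCH
Selected: next-hop 133.215.40.127 via wlan0 (matched /20)


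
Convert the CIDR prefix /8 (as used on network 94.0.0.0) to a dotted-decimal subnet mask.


/8 means 8 network bits, 24 host bits
Binary: 11111111000000000000000000000000
Mask: 255.0.0.0


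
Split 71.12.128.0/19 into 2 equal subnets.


New prefix = 19 + 1 = 20
Each subnet has 4096 addresses
  71.12.128.0/20
  71.12.144.0/20
Subnets: 71.12.128.0/20, 71.12.144.0/20


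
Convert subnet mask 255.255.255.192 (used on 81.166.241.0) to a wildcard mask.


Subnet mask: 255.255.255.192
Wildcard = 255.255.255.255 - subnet mask
255 - 255 = 0
255 - 255 = 0
255 - 255 = 0
255 - 192 = 63
Wildcard: 0.0.0.63


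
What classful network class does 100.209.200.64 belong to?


First octet: 100
Binary: 01100100
0xxxxxxx -> Class A (1-126)
Class A, default mask 255.0.0.0 (/8)


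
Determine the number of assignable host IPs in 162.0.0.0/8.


Host bits = 32 - 8 = 24
Total addresses = 2^24 = 16777216
Usable = total - 2 (network and broadcast)
Usable hosts: 16777214


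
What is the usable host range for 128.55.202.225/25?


Network: 128.55.202.128
Broadcast: 128.55.202.255
First usable = network + 1
Last usable = broadcast - 1
Range: 128.55.202.129 to 128.55.202.254
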